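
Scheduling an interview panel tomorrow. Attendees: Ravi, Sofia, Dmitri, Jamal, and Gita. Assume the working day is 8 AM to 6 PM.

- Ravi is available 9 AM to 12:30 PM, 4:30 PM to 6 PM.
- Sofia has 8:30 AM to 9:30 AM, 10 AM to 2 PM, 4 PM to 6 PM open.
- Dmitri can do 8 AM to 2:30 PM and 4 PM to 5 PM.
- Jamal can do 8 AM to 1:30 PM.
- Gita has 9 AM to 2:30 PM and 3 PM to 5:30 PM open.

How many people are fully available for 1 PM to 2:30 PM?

2

Dmitri and Gita can make the full 13:00-14:30 slot — that's 2.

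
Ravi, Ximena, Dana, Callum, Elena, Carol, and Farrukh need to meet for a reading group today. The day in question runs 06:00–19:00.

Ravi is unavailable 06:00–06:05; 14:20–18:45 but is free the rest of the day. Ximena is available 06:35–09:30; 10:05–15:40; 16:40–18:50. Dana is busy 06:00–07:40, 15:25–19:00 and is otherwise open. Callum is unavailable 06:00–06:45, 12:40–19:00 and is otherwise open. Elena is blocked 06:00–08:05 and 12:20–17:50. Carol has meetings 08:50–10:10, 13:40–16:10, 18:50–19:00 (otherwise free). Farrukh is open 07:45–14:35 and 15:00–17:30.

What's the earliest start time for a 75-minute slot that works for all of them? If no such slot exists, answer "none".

Ravi free: 06:05-14:20, 18:45-19:00 (invert busy blocks within the working day).
Ximena free: 06:35-09:30, 10:05-15:40, 16:40-18:50.
Dana free: 07:40-15:25 (invert busy blocks within the working day).
Callum free: 06:45-12:40 (invert busy blocks within the working day).
Elena free: 08:05-12:20, 17:50-19:00 (invert busy blocks within the working day).
Carol free: 06:00-08:50, 10:10-13:40, 16:10-18:50 (invert busy blocks within the working day).
Farrukh free: 07:45-14:35, 15:00-17:30.
Ravi ∩ Ximena: 06:35-09:30, 10:05-14:20, 18:45-18:50.
Ravi ∩ Ximena ∩ Dana: 07:40-09:30, 10:05-14:20.
Ravi ∩ Ximena ∩ Dana ∩ Callum: 07:40-09:30, 10:05-12:40.
Ravi ∩ Ximena ∩ Dana ∩ Callum ∩ Elena: 08:05-09:30, 10:05-12:20.
Ravi ∩ Ximena ∩ Dana ∩ Callum ∩ Elena ∩ Carol: 08:05-08:50, 10:10-12:20.
Ravi ∩ Ximena ∩ Dana ∩ Callum ∩ Elena ∩ Carol ∩ Farrukh: 08:05-08:50, 10:10-12:20.
The first common window of at least 75 minutes is 10:10-12:20, so the earliest start is 10:10.

10:10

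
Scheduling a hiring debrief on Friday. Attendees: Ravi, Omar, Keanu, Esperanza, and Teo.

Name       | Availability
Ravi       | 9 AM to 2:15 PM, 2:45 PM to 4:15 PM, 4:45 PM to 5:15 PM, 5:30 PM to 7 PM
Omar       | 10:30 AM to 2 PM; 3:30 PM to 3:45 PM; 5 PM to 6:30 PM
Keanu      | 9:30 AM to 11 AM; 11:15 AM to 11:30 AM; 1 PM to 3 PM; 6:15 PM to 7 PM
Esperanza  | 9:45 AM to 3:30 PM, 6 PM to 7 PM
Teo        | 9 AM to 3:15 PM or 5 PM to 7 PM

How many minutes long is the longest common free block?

Ravi ∩ Omar: 10:30-14:00, 15:30-15:45, 17:00-17:15, 17:30-18:30.
Ravi ∩ Omar ∩ Keanu: 10:30-11:00, 11:15-11:30, 13:00-14:00, 18:15-18:30.
Ravi ∩ Omar ∩ Keanu ∩ Esperanza: 10:30-11:00, 11:15-11:30, 13:00-14:00, 18:15-18:30.
Ravi ∩ Omar ∩ Keanu ∩ Esperanza ∩ Teo: 10:30-11:00, 11:15-11:30, 13:00-14:00, 18:15-18:30.
The longest is 13:00-14:00 at 60 minutes.

60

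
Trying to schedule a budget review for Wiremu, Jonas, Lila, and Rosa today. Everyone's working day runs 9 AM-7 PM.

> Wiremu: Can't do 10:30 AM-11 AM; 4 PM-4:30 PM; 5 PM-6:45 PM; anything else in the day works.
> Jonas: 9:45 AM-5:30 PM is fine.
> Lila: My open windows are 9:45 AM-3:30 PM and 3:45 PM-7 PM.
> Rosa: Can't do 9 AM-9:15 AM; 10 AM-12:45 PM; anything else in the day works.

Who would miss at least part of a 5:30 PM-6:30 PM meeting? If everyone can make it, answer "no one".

Jonas, Wiremu

Wiremu free: 09:00-10:30, 11:00-16:00, 16:30-17:00, 18:45-19:00 (invert busy blocks within the working day).
Jonas free: 09:45-17:30.
Lila free: 09:45-15:30, 15:45-19:00.
Rosa free: 09:15-10:00, 12:45-19:00 (invert busy blocks within the working day).
Wiremu: not fully free for 17:30-18:30. Jonas: not fully free for 17:30-18:30. Lila: free for 17:30-18:30. Rosa: free for 17:30-18:30.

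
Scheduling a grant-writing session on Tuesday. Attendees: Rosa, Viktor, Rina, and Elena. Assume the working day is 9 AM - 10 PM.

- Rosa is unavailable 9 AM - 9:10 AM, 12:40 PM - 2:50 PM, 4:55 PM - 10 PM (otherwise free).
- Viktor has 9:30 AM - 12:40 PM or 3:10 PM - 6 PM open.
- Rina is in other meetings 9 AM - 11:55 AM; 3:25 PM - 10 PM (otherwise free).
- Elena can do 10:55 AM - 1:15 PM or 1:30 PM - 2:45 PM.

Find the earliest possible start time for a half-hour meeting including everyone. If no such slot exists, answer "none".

Rosa free: 09:10-12:40, 14:50-16:55 (invert busy blocks within the working day).
Viktor free: 09:30-12:40, 15:10-18:00.
Rina free: 11:55-15:25 (invert busy blocks within the working day).
Elena free: 10:55-13:15, 13:30-14:45.
Rosa ∩ Viktor: 09:30-12:40, 15:10-16:55.
Rosa ∩ Viktor ∩ Rina: 11:55-12:40, 15:10-15:25.
Rosa ∩ Viktor ∩ Rina ∩ Elena: 11:55-12:40.
The first common window of at least 30 minutes is 11:55-12:40, so the earliest start is 11:55.

11:55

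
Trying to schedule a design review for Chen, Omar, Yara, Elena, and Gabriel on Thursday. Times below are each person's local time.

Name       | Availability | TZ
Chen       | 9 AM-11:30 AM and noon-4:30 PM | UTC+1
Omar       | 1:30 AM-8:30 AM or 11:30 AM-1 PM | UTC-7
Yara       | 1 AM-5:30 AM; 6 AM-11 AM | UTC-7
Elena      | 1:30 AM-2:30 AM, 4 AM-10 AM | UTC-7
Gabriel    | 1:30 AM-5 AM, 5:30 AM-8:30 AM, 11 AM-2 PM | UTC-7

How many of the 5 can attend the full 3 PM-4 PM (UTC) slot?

2

Chen in UTC: 08:00-10:30, 11:00-15:30 (subtract 1h to convert from UTC+1).
Omar in UTC: 08:30-15:30, 18:30-20:00 (add 7h to convert from UTC-7).
Yara in UTC: 08:00-12:30, 13:00-18:00 (add 7h to convert from UTC-7).
Elena in UTC: 08:30-09:30, 11:00-17:00 (add 7h to convert from UTC-7).
Gabriel in UTC: 08:30-12:00, 12:30-15:30, 18:00-21:00 (add 7h to convert from UTC-7).
Yara and Elena can make the full 15:00-16:00 slot — that's 2.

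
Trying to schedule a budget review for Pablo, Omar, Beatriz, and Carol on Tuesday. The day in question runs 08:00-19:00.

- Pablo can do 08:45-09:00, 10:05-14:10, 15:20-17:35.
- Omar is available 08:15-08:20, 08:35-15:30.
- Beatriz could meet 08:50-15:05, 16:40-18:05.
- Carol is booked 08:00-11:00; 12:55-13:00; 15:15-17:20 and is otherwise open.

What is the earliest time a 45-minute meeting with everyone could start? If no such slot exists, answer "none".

11:00

Pablo free: 08:45-09:00, 10:05-14:10, 15:20-17:35.
Omar free: 08:15-08:20, 08:35-15:30.
Beatriz free: 08:50-15:05, 16:40-18:05.
Carol free: 11:00-12:55, 13:00-15:15, 17:20-19:00 (invert busy blocks within the working day).
Pablo ∩ Omar: 08:45-09:00, 10:05-14:10, 15:20-15:30.
Pablo ∩ Omar ∩ Beatriz: 08:50-09:00, 10:05-14:10.
Pablo ∩ Omar ∩ Beatriz ∩ Carol: 11:00-12:55, 13:00-14:10.
The first common window of at least 45 minutes is 11:00-12:55, so the earliest start is 11:00.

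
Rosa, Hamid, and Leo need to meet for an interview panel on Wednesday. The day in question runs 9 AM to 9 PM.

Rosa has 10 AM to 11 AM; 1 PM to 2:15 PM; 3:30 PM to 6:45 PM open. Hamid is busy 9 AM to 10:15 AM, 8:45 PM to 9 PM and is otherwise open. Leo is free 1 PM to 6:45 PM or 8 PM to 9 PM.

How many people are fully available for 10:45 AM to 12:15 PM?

1

Rosa free: 10:00-11:00, 13:00-14:15, 15:30-18:45.
Hamid free: 10:15-20:45 (invert busy blocks within the working day).
Leo free: 13:00-18:45, 20:00-21:00.
Hamid can make the full 10:45-12:15 slot — that's 1.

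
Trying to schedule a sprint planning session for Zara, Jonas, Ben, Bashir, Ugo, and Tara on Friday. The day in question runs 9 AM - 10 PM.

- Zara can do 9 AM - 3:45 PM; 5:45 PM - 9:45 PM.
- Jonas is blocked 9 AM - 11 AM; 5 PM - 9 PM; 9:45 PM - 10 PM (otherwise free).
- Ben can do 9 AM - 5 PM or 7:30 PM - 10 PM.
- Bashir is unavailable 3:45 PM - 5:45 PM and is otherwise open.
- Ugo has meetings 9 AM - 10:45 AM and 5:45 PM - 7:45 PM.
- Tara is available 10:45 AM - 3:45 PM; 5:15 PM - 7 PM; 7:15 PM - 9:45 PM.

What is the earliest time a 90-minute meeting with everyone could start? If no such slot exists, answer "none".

Zara free: 09:00-15:45, 17:45-21:45.
Jonas free: 11:00-17:00, 21:00-21:45 (invert busy blocks within the working day).
Ben free: 09:00-17:00, 19:30-22:00.
Bashir free: 09:00-15:45, 17:45-22:00 (invert busy blocks within the working day).
Ugo free: 10:45-17:45, 19:45-22:00 (invert busy blocks within the working day).
Tara free: 10:45-15:45, 17:15-19:00, 19:15-21:45.
Zara ∩ Jonas: 11:00-15:45, 21:00-21:45.
Zara ∩ Jonas ∩ Ben: 11:00-15:45, 21:00-21:45.
Zara ∩ Jonas ∩ Ben ∩ Bashir: 11:00-15:45, 21:00-21:45.
Zara ∩ Jonas ∩ Ben ∩ Bashir ∩ Ugo: 11:00-15:45, 21:00-21:45.
Zara ∩ Jonas ∩ Ben ∩ Bashir ∩ Ugo ∩ Tara: 11:00-15:45, 21:00-21:45.
Those are the intersection windows.
The first common window of at least 90 minutes is 11:00-15:45, so the earliest start is 11:00.

11:00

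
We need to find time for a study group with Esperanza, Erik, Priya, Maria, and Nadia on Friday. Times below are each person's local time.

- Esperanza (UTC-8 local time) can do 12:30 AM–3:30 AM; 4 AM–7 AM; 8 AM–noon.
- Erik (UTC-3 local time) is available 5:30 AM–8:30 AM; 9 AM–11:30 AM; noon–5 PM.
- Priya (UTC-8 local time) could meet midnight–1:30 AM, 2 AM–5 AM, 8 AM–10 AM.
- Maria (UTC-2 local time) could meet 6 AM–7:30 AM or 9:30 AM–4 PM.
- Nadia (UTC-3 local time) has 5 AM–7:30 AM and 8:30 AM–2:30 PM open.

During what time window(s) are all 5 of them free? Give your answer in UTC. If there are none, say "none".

08:30-09:30, 12:00-13:00, 16:00-17:30

Esperanza in UTC: 08:30-11:30, 12:00-15:00, 16:00-20:00 (add 8h to convert from UTC-8).
Erik in UTC: 08:30-11:30, 12:00-14:30, 15:00-20:00 (add 3h to convert from UTC-3).
Priya in UTC: 08:00-09:30, 10:00-13:00, 16:00-18:00 (add 8h to convert from UTC-8).
Maria in UTC: 08:00-09:30, 11:30-18:00 (add 2h to convert from UTC-2).
Nadia in UTC: 08:00-10:30, 11:30-17:30 (add 3h to convert from UTC-3).
Esperanza ∩ Erik: 08:30-11:30, 12:00-14:30, 16:00-20:00.
Esperanza ∩ Erik ∩ Priya: 08:30-09:30, 10:00-11:30, 12:00-13:00, 16:00-18:00.
Esperanza ∩ Erik ∩ Priya ∩ Maria: 08:30-09:30, 12:00-13:00, 16:00-18:00.
Esperanza ∩ Erik ∩ Priya ∩ Maria ∩ Nadia: 08:30-09:30, 12:00-13:00, 16:00-17:30.
So the common availability across everyone is 08:30-09:30, 12:00-13:00, 16:00-17:30.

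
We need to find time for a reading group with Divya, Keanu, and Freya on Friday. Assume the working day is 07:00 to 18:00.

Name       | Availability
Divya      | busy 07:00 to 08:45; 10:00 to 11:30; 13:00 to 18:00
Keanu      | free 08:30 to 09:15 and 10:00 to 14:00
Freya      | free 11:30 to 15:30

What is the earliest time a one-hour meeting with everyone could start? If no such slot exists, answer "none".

Divya free: 08:45-10:00, 11:30-13:00 (invert busy blocks within the working day).
Keanu free: 08:30-09:15, 10:00-14:00.
Freya free: 11:30-15:30.
Divya ∩ Keanu: 08:45-09:15, 11:30-13:00.
Divya ∩ Keanu ∩ Freya: 11:30-13:00.
The first common window of at least 60 minutes is 11:30-13:00, so the earliest start is 11:30.

11:30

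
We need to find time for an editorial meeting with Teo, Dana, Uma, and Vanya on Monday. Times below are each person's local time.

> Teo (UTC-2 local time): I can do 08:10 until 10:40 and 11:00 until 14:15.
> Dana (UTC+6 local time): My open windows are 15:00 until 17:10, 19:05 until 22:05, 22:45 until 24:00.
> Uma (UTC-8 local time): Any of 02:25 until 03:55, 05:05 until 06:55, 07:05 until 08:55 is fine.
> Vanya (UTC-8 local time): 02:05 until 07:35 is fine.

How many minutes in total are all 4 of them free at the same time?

185

Teo in UTC: 10:10-12:40, 13:00-16:15 (add 2h to convert from UTC-2).
Dana in UTC: 09:00-11:10, 13:05-16:05, 16:45-18:00 (subtract 6h to convert from UTC+6).
Uma in UTC: 10:25-11:55, 13:05-14:55, 15:05-16:55 (add 8h to convert from UTC-8).
Vanya in UTC: 10:05-15:35 (add 8h to convert from UTC-8).
Teo ∩ Dana: 10:10-11:10, 13:05-16:05.
Teo ∩ Dana ∩ Uma: 10:25-11:10, 13:05-14:55, 15:05-16:05.
Teo ∩ Dana ∩ Uma ∩ Vanya: 10:25-11:10, 13:05-14:55, 15:05-15:35.
Summing the common windows: 45 + 110 + 30 = 185 minutes.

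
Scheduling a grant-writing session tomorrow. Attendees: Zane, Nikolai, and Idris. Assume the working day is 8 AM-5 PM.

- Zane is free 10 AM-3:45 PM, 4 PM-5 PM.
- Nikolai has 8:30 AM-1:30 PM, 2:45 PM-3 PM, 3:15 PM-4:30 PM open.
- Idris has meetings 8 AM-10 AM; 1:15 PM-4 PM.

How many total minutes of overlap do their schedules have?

Zane free: 10:00-15:45, 16:00-17:00.
Nikolai free: 08:30-13:30, 14:45-15:00, 15:15-16:30.
Idris free: 10:00-13:15, 16:00-17:00 (invert busy blocks within the working day).
Zane ∩ Nikolai: 10:00-13:30, 14:45-15:00, 15:15-15:45, 16:00-16:30.
Zane ∩ Nikolai ∩ Idris: 10:00-13:15, 16:00-16:30.
So the common availability across everyone is 10:00-13:15, 16:00-16:30.
Summing the common windows: 195 + 30 = 225 minutes.

225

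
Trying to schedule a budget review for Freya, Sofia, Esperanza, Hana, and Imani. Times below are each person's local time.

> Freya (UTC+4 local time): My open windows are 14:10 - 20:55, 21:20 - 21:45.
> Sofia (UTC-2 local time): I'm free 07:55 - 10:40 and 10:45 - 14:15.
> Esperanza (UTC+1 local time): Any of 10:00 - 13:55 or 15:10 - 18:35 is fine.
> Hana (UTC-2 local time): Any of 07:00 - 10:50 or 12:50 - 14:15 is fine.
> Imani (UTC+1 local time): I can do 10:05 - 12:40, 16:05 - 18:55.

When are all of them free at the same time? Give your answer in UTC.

10:10-11:40, 15:05-16:15

Freya in UTC: 10:10-16:55, 17:20-17:45 (subtract 4h to convert from UTC+4).
Sofia in UTC: 09:55-12:40, 12:45-16:15 (add 2h to convert from UTC-2).
Esperanza in UTC: 09:00-12:55, 14:10-17:35 (subtract 1h to convert from UTC+1).
Hana in UTC: 09:00-12:50, 14:50-16:15 (add 2h to convert from UTC-2).
Imani in UTC: 09:05-11:40, 15:05-17:55 (subtract 1h to convert from UTC+1).
Freya ∩ Sofia: 10:10-12:40, 12:45-16:15.
Freya ∩ Sofia ∩ Esperanza: 10:10-12:40, 12:45-12:55, 14:10-16:15.
Freya ∩ Sofia ∩ Esperanza ∩ Hana: 10:10-12:40, 12:45-12:50, 14:50-16:15.
Freya ∩ Sofia ∩ Esperanza ∩ Hana ∩ Imani: 10:10-11:40, 15:05-16:15.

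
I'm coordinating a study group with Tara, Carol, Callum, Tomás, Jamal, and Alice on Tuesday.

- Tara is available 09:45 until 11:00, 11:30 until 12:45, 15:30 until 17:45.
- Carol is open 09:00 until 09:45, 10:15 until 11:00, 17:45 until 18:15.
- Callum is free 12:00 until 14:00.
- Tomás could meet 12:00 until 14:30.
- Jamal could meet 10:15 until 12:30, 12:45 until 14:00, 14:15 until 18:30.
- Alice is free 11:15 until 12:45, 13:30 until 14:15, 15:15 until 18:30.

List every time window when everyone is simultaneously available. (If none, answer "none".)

Tara ∩ Carol: 10:15-11:00.
Tara ∩ Carol ∩ Callum: ∅.
Tara ∩ Carol ∩ Callum ∩ Tomás: ∅.
Tara ∩ Carol ∩ Callum ∩ Tomás ∩ Jamal: ∅.
Tara ∩ Carol ∩ Callum ∩ Tomás ∩ Jamal ∩ Alice: ∅.
There is no time when everyone is free.

none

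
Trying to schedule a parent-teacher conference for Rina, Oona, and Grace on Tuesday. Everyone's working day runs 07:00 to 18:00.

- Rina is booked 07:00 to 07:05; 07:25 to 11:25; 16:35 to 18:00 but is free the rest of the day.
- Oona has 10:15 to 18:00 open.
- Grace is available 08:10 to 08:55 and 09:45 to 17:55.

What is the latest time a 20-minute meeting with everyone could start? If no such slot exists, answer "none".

Rina free: 07:05-07:25, 11:25-16:35 (invert busy blocks within the working day).
Oona free: 10:15-18:00.
Grace free: 08:10-08:55, 09:45-17:55.
Rina ∩ Oona: 11:25-16:35.
Rina ∩ Oona ∩ Grace: 11:25-16:35.
The last common window of at least 20 minutes is 11:25-16:35; a 20-minute meeting can start as late as 16:15 and still end by 16:35.

16:15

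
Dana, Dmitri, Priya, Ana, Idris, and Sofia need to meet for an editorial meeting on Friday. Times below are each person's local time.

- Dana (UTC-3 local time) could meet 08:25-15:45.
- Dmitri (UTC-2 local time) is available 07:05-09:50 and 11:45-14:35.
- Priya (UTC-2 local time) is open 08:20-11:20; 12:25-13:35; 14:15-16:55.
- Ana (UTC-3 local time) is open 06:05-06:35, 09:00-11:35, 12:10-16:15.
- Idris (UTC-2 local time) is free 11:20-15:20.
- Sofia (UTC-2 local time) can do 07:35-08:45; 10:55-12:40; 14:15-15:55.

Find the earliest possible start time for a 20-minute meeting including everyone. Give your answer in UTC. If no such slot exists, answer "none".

Dana in UTC: 11:25-18:45 (add 3h to convert from UTC-3).
Dmitri in UTC: 09:05-11:50, 13:45-16:35 (add 2h to convert from UTC-2).
Priya in UTC: 10:20-13:20, 14:25-15:35, 16:15-18:55 (add 2h to convert from UTC-2).
Ana in UTC: 09:05-09:35, 12:00-14:35, 15:10-19:15 (add 3h to convert from UTC-3).
Idris in UTC: 13:20-17:20 (add 2h to convert from UTC-2).
Sofia in UTC: 09:35-10:45, 12:55-14:40, 16:15-17:55 (add 2h to convert from UTC-2).
Dana ∩ Dmitri: 11:25-11:50, 13:45-16:35.
Dana ∩ Dmitri ∩ Priya: 11:25-11:50, 14:25-15:35, 16:15-16:35.
Dana ∩ Dmitri ∩ Priya ∩ Ana: 14:25-14:35, 15:10-15:35, 16:15-16:35.
Dana ∩ Dmitri ∩ Priya ∩ Ana ∩ Idris: 14:25-14:35, 15:10-15:35, 16:15-16:35.
Dana ∩ Dmitri ∩ Priya ∩ Ana ∩ Idris ∩ Sofia: 14:25-14:35, 16:15-16:35.
So the common availability across everyone is 14:25-14:35, 16:15-16:35.
The first common window of at least 20 minutes is 16:15-16:35, so the earliest start is 16:15.

16:15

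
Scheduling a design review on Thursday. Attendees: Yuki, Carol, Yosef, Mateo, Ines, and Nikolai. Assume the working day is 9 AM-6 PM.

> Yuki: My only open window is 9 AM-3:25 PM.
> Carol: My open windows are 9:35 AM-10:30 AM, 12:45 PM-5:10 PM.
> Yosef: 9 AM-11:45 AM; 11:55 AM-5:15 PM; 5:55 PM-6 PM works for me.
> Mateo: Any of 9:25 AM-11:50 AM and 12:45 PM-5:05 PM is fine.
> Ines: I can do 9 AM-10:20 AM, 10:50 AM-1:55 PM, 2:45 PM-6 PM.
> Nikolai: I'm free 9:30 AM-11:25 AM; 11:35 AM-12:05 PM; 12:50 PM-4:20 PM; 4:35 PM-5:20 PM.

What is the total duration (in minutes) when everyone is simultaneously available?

Yuki ∩ Carol: 09:35-10:30, 12:45-15:25.
Yuki ∩ Carol ∩ Yosef: 09:35-10:30, 12:45-15:25.
Yuki ∩ Carol ∩ Yosef ∩ Mateo: 09:35-10:30, 12:45-15:25.
Yuki ∩ Carol ∩ Yosef ∩ Mateo ∩ Ines: 09:35-10:20, 12:45-13:55, 14:45-15:25.
Yuki ∩ Carol ∩ Yosef ∩ Mateo ∩ Ines ∩ Nikolai: 09:35-10:20, 12:50-13:55, 14:45-15:25.
Summing the common windows: 45 + 65 + 40 = 150 minutes.

150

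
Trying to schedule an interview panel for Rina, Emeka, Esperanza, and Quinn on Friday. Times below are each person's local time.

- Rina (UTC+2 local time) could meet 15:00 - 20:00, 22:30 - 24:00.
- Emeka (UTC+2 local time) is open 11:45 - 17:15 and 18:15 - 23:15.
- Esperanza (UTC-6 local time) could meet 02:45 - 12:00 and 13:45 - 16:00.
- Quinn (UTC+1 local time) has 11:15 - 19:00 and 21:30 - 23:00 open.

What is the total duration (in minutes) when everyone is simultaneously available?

Rina in UTC: 13:00-18:00, 20:30-22:00 (subtract 2h to convert from UTC+2).
Emeka in UTC: 09:45-15:15, 16:15-21:15 (subtract 2h to convert from UTC+2).
Esperanza in UTC: 08:45-18:00, 19:45-22:00 (add 6h to convert from UTC-6).
Quinn in UTC: 10:15-18:00, 20:30-22:00 (subtract 1h to convert from UTC+1).
Rina ∩ Emeka: 13:00-15:15, 16:15-18:00, 20:30-21:15.
Rina ∩ Emeka ∩ Esperanza: 13:00-15:15, 16:15-18:00, 20:30-21:15.
Rina ∩ Emeka ∩ Esperanza ∩ Quinn: 13:00-15:15, 16:15-18:00, 20:30-21:15.
Summing the common windows: 135 + 105 + 45 = 285 minutes.

285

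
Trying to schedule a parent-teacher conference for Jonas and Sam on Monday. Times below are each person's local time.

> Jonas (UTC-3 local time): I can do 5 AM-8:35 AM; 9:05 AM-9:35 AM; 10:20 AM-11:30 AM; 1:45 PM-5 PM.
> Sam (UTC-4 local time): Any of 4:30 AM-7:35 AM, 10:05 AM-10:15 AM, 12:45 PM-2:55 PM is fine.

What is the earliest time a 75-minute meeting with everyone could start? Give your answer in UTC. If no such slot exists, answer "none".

Jonas in UTC: 08:00-11:35, 12:05-12:35, 13:20-14:30, 16:45-20:00 (add 3h to convert from UTC-3).
Sam in UTC: 08:30-11:35, 14:05-14:15, 16:45-18:55 (add 4h to convert from UTC-4).
Jonas ∩ Sam: 08:30-11:35, 14:05-14:15, 16:45-18:55.
Those are the intersection windows.
The first common window of at least 75 minutes is 08:30-11:35, so the earliest start is 08:30.

08:30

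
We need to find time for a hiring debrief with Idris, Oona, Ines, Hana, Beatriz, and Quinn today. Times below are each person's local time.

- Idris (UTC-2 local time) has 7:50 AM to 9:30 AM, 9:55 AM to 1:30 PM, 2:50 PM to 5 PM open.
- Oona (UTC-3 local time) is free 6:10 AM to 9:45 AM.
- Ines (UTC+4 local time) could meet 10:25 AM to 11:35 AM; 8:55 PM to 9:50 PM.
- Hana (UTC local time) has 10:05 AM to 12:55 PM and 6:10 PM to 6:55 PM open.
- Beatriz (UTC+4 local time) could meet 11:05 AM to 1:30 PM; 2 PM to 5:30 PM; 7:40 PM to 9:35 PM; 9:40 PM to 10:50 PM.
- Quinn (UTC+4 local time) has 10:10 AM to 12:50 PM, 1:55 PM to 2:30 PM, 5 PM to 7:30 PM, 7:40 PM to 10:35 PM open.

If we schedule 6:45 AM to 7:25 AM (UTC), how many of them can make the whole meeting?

Idris in UTC: 09:50-11:30, 11:55-15:30, 16:50-19:00 (add 2h to convert from UTC-2).
Oona in UTC: 09:10-12:45 (add 3h to convert from UTC-3).
Ines in UTC: 06:25-07:35, 16:55-17:50 (subtract 4h to convert from UTC+4).
Hana in UTC: 10:05-12:55, 18:10-18:55.
Beatriz in UTC: 07:05-09:30, 10:00-13:30, 15:40-17:35, 17:40-18:50 (subtract 4h to convert from UTC+4).
Quinn in UTC: 06:10-08:50, 09:55-10:30, 13:00-15:30, 15:40-18:35 (subtract 4h to convert from UTC+4).
Ines and Quinn can make the full 06:45-07:25 slot — that's 2.

2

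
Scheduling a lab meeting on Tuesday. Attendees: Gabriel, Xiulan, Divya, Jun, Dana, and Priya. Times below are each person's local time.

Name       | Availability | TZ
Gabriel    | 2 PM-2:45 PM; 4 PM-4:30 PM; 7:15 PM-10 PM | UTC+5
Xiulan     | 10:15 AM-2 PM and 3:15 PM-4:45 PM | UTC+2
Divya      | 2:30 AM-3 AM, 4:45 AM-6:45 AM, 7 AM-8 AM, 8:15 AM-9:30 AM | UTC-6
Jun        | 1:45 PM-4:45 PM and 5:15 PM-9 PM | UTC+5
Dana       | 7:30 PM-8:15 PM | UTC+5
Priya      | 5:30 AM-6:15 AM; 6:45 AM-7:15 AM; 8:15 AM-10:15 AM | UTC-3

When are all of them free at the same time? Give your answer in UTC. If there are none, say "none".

Gabriel in UTC: 09:00-09:45, 11:00-11:30, 14:15-17:00 (subtract 5h to convert from UTC+5).
Xiulan in UTC: 08:15-12:00, 13:15-14:45 (subtract 2h to convert from UTC+2).
Divya in UTC: 08:30-09:00, 10:45-12:45, 13:00-14:00, 14:15-15:30 (add 6h to convert from UTC-6).
Jun in UTC: 08:45-11:45, 12:15-16:00 (subtract 5h to convert from UTC+5).
Dana in UTC: 14:30-15:15 (subtract 5h to convert from UTC+5).
Priya in UTC: 08:30-09:15, 09:45-10:15, 11:15-13:15 (add 3h to convert from UTC-3).
Gabriel ∩ Xiulan: 09:00-09:45, 11:00-11:30, 14:15-14:45.
Gabriel ∩ Xiulan ∩ Divya: 11:00-11:30, 14:15-14:45.
Gabriel ∩ Xiulan ∩ Divya ∩ Jun: 11:00-11:30, 14:15-14:45.
Gabriel ∩ Xiulan ∩ Divya ∩ Jun ∩ Dana: 14:30-14:45.
Gabriel ∩ Xiulan ∩ Divya ∩ Jun ∩ Dana ∩ Priya: ∅.
There is no time when everyone is free.

none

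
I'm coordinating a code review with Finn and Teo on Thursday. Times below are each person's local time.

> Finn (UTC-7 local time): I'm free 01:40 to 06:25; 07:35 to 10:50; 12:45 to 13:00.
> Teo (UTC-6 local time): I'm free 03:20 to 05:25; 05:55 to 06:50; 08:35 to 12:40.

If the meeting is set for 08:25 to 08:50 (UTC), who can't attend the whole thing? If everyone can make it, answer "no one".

Finn, Teo

Finn in UTC: 08:40-13:25, 14:35-17:50, 19:45-20:00 (add 7h to convert from UTC-7).
Teo in UTC: 09:20-11:25, 11:55-12:50, 14:35-18:40 (add 6h to convert from UTC-6).
Finn: not fully free for 08:25-08:50. Teo: not fully free for 08:25-08:50.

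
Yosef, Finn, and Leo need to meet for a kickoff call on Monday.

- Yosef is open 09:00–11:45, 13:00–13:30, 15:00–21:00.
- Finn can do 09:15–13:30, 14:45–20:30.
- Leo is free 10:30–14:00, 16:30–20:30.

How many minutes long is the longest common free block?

Yosef ∩ Finn: 09:15-11:45, 13:00-13:30, 15:00-20:30.
Yosef ∩ Finn ∩ Leo: 10:30-11:45, 13:00-13:30, 16:30-20:30.
The longest is 16:30-20:30 at 240 minutes.

240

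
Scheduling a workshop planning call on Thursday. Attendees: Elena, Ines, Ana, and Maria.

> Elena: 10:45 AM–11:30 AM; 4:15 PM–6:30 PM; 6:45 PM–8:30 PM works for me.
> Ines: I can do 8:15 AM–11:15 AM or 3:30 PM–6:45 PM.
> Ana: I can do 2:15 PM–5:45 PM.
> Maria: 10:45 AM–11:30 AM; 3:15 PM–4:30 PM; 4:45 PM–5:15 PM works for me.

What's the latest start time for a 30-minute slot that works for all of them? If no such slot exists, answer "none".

16:45

Elena ∩ Ines: 10:45-11:15, 16:15-18:30.
Elena ∩ Ines ∩ Ana: 16:15-17:45.
Elena ∩ Ines ∩ Ana ∩ Maria: 16:15-16:30, 16:45-17:15.
Those are the intersection windows.
The last common window of at least 30 minutes is 16:45-17:15; a 30-minute meeting can start as late as 16:45 and still end by 17:15.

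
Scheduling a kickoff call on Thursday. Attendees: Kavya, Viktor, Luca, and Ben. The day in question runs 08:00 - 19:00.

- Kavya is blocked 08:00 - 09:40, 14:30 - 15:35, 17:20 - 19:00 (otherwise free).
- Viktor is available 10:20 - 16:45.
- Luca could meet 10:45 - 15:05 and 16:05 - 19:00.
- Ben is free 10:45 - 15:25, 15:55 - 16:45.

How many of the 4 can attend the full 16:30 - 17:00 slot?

Kavya free: 09:40-14:30, 15:35-17:20 (invert busy blocks within the working day).
Viktor free: 10:20-16:45.
Luca free: 10:45-15:05, 16:05-19:00.
Ben free: 10:45-15:25, 15:55-16:45.
Kavya and Luca can make the full 16:30-17:00 slot — that's 2.

2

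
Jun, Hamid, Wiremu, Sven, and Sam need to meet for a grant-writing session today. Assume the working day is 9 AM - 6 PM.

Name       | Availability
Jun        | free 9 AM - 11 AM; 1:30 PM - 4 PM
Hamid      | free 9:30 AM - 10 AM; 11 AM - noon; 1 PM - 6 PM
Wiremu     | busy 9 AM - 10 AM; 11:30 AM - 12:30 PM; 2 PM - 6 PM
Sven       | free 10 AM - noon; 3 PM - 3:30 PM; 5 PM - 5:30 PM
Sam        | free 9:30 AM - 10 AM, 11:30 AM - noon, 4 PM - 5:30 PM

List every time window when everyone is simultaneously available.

Jun free: 09:00-11:00, 13:30-16:00.
Hamid free: 09:30-10:00, 11:00-12:00, 13:00-18:00.
Wiremu free: 10:00-11:30, 12:30-14:00 (invert busy blocks within the working day).
Sven free: 10:00-12:00, 15:00-15:30, 17:00-17:30.
Sam free: 09:30-10:00, 11:30-12:00, 16:00-17:30.
Jun ∩ Hamid: 09:30-10:00, 13:30-16:00.
Jun ∩ Hamid ∩ Wiremu: 13:30-14:00.
Jun ∩ Hamid ∩ Wiremu ∩ Sven: ∅.
Jun ∩ Hamid ∩ Wiremu ∩ Sven ∩ Sam: ∅.
There is no time when everyone is free.

none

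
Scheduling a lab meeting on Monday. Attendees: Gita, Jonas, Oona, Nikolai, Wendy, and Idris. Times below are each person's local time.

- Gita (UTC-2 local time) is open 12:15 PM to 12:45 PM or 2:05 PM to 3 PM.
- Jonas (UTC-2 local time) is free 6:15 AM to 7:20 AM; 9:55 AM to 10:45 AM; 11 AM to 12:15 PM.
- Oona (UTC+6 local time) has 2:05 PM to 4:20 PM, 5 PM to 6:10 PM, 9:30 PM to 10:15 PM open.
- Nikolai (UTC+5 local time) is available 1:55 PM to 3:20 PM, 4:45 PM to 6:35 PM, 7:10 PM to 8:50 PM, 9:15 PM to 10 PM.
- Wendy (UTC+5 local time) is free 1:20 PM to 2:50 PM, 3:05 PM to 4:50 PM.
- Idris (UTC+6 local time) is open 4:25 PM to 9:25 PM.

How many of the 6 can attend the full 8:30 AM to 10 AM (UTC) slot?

Gita in UTC: 14:15-14:45, 16:05-17:00 (add 2h to convert from UTC-2).
Jonas in UTC: 08:15-09:20, 11:55-12:45, 13:00-14:15 (add 2h to convert from UTC-2).
Oona in UTC: 08:05-10:20, 11:00-12:10, 15:30-16:15 (subtract 6h to convert from UTC+6).
Nikolai in UTC: 08:55-10:20, 11:45-13:35, 14:10-15:50, 16:15-17:00 (subtract 5h to convert from UTC+5).
Wendy in UTC: 08:20-09:50, 10:05-11:50 (subtract 5h to convert from UTC+5).
Idris in UTC: 10:25-15:25 (subtract 6h to convert from UTC+6).
Oona can make the full 08:30-10:00 slot — that's 1.

1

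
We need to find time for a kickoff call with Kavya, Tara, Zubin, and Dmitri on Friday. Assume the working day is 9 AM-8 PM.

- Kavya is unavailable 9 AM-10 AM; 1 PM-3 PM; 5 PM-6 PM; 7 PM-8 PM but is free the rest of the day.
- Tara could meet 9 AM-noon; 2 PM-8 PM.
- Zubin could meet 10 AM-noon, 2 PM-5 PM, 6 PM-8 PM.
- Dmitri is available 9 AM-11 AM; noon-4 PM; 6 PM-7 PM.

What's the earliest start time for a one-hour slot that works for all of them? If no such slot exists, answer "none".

10:00

Kavya free: 10:00-13:00, 15:00-17:00, 18:00-19:00 (invert busy blocks within the working day).
Tara free: 09:00-12:00, 14:00-20:00.
Zubin free: 10:00-12:00, 14:00-17:00, 18:00-20:00.
Dmitri free: 09:00-11:00, 12:00-16:00, 18:00-19:00.
Kavya ∩ Tara: 10:00-12:00, 15:00-17:00, 18:00-19:00.
Kavya ∩ Tara ∩ Zubin: 10:00-12:00, 15:00-17:00, 18:00-19:00.
Kavya ∩ Tara ∩ Zubin ∩ Dmitri: 10:00-11:00, 15:00-16:00, 18:00-19:00.
So the common availability across everyone is 10:00-11:00, 15:00-16:00, 18:00-19:00.
The first common window of at least 60 minutes is 10:00-11:00, so the earliest start is 10:00.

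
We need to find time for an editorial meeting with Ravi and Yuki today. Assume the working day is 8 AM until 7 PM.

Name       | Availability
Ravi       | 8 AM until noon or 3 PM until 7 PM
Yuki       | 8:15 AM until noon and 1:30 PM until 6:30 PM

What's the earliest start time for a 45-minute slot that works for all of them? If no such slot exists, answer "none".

Ravi ∩ Yuki: 08:15-12:00, 15:00-18:30.
The first common window of at least 45 minutes is 08:15-12:00, so the earliest start is 08:15.

08:15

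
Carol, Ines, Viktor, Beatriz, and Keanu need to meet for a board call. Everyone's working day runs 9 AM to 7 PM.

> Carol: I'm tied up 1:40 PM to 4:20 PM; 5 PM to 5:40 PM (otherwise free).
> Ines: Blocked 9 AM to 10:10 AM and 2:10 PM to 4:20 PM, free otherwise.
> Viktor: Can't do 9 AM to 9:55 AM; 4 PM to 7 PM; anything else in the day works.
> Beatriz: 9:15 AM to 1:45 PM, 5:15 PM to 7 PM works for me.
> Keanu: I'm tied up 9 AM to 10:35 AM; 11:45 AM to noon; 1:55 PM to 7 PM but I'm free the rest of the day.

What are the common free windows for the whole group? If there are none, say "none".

Carol free: 09:00-13:40, 16:20-17:00, 17:40-19:00 (invert busy blocks within the working day).
Ines free: 10:10-14:10, 16:20-19:00 (invert busy blocks within the working day).
Viktor free: 09:55-16:00 (invert busy blocks within the working day).
Beatriz free: 09:15-13:45, 17:15-19:00.
Keanu free: 10:35-11:45, 12:00-13:55 (invert busy blocks within the working day).
Carol ∩ Ines: 10:10-13:40, 16:20-17:00, 17:40-19:00.
Carol ∩ Ines ∩ Viktor: 10:10-13:40.
Carol ∩ Ines ∩ Viktor ∩ Beatriz: 10:10-13:40.
Carol ∩ Ines ∩ Viktor ∩ Beatriz ∩ Keanu: 10:35-11:45, 12:00-13:40.

10:35-11:45, 12:00-13:40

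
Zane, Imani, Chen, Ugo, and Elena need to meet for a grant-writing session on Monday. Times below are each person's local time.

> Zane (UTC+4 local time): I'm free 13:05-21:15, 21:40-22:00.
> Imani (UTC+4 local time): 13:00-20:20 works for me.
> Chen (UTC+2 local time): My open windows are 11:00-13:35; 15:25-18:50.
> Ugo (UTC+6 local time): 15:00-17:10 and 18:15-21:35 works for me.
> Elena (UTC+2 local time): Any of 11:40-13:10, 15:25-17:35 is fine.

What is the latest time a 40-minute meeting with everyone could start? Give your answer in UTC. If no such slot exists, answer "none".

14:55

Zane in UTC: 09:05-17:15, 17:40-18:00 (subtract 4h to convert from UTC+4).
Imani in UTC: 09:00-16:20 (subtract 4h to convert from UTC+4).
Chen in UTC: 09:00-11:35, 13:25-16:50 (subtract 2h to convert from UTC+2).
Ugo in UTC: 09:00-11:10, 12:15-15:35 (subtract 6h to convert from UTC+6).
Elena in UTC: 09:40-11:10, 13:25-15:35 (subtract 2h to convert from UTC+2).
Zane ∩ Imani: 09:05-16:20.
Zane ∩ Imani ∩ Chen: 09:05-11:35, 13:25-16:20.
Zane ∩ Imani ∩ Chen ∩ Ugo: 09:05-11:10, 13:25-15:35.
Zane ∩ Imani ∩ Chen ∩ Ugo ∩ Elena: 09:40-11:10, 13:25-15:35.
The last common window of at least 40 minutes is 13:25-15:35; a 40-minute meeting can start as late as 14:55 and still end by 15:35.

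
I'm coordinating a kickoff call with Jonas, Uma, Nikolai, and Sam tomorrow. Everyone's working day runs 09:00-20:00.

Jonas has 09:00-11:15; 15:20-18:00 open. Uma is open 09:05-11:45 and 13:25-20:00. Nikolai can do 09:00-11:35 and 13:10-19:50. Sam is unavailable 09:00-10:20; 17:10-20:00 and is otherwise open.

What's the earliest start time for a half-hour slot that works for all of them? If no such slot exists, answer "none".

10:20

Jonas free: 09:00-11:15, 15:20-18:00.
Uma free: 09:05-11:45, 13:25-20:00.
Nikolai free: 09:00-11:35, 13:10-19:50.
Sam free: 10:20-17:10 (invert busy blocks within the working day).
Jonas ∩ Uma: 09:05-11:15, 15:20-18:00.
Jonas ∩ Uma ∩ Nikolai: 09:05-11:15, 15:20-18:00.
Jonas ∩ Uma ∩ Nikolai ∩ Sam: 10:20-11:15, 15:20-17:10.
The first common window of at least 30 minutes is 10:20-11:15, so the earliest start is 10:20.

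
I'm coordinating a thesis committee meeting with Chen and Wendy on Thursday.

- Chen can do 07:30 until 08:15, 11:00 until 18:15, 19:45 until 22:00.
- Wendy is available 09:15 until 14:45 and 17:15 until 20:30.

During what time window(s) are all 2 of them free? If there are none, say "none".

11:00-14:45, 17:15-18:15, 19:45-20:30

Chen ∩ Wendy: 11:00-14:45, 17:15-18:15, 19:45-20:30.
So the common availability across everyone is 11:00-14:45, 17:15-18:15, 19:45-20:30.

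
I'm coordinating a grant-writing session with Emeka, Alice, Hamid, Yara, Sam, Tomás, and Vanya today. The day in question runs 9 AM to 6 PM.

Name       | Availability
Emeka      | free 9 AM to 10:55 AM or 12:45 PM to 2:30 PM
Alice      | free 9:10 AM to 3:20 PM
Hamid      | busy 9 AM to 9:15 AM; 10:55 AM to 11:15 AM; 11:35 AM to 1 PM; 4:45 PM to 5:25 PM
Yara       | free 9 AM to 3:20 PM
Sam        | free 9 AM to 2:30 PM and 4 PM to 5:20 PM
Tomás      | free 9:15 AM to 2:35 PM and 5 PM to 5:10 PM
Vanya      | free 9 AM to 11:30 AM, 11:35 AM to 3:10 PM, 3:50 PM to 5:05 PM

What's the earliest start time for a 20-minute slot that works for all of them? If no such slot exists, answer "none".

09:15

Emeka free: 09:00-10:55, 12:45-14:30.
Alice free: 09:10-15:20.
Hamid free: 09:15-10:55, 11:15-11:35, 13:00-16:45, 17:25-18:00 (invert busy blocks within the working day).
Yara free: 09:00-15:20.
Sam free: 09:00-14:30, 16:00-17:20.
Tomás free: 09:15-14:35, 17:00-17:10.
Vanya free: 09:00-11:30, 11:35-15:10, 15:50-17:05.
Emeka ∩ Alice: 09:10-10:55, 12:45-14:30.
Emeka ∩ Alice ∩ Hamid: 09:15-10:55, 13:00-14:30.
Emeka ∩ Alice ∩ Hamid ∩ Yara: 09:15-10:55, 13:00-14:30.
Emeka ∩ Alice ∩ Hamid ∩ Yara ∩ Sam: 09:15-10:55, 13:00-14:30.
Emeka ∩ Alice ∩ Hamid ∩ Yara ∩ Sam ∩ Tomás: 09:15-10:55, 13:00-14:30.
Emeka ∩ Alice ∩ Hamid ∩ Yara ∩ Sam ∩ Tomás ∩ Vanya: 09:15-10:55, 13:00-14:30.
So the common availability across everyone is 09:15-10:55, 13:00-14:30.
The first common window of at least 20 minutes is 09:15-10:55, so the earliest start is 09:15.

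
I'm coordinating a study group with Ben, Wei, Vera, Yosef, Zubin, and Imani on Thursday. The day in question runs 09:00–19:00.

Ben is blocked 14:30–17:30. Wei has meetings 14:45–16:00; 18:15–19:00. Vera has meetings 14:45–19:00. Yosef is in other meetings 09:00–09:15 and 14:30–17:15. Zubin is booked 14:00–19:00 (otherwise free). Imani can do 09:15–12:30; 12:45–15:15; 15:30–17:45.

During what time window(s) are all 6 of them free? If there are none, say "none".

Ben free: 09:00-14:30, 17:30-19:00 (invert busy blocks within the working day).
Wei free: 09:00-14:45, 16:00-18:15 (invert busy blocks within the working day).
Vera free: 09:00-14:45 (invert busy blocks within the working day).
Yosef free: 09:15-14:30, 17:15-19:00 (invert busy blocks within the working day).
Zubin free: 09:00-14:00 (invert busy blocks within the working day).
Imani free: 09:15-12:30, 12:45-15:15, 15:30-17:45.
Ben ∩ Wei: 09:00-14:30, 17:30-18:15.
Ben ∩ Wei ∩ Vera: 09:00-14:30.
Ben ∩ Wei ∩ Vera ∩ Yosef: 09:15-14:30.
Ben ∩ Wei ∩ Vera ∩ Yosef ∩ Zubin: 09:15-14:00.
Ben ∩ Wei ∩ Vera ∩ Yosef ∩ Zubin ∩ Imani: 09:15-12:30, 12:45-14:00.

09:15-12:30, 12:45-14:00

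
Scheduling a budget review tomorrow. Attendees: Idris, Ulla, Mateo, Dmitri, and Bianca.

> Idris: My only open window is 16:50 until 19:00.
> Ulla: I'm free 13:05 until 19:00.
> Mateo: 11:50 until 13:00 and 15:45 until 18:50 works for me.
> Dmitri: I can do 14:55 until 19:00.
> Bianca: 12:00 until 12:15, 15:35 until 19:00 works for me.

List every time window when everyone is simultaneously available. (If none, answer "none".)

16:50-18:50

Idris ∩ Ulla: 16:50-19:00.
Idris ∩ Ulla ∩ Mateo: 16:50-18:50.
Idris ∩ Ulla ∩ Mateo ∩ Dmitri: 16:50-18:50.
Idris ∩ Ulla ∩ Mateo ∩ Dmitri ∩ Bianca: 16:50-18:50.
Those are the intersection windows.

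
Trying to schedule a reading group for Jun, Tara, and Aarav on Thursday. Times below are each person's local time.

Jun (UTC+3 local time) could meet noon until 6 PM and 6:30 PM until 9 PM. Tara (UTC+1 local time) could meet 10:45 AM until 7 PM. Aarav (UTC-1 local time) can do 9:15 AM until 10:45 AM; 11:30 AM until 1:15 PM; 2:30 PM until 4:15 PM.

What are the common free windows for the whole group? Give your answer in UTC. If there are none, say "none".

10:15-11:45, 12:30-14:15, 15:30-17:15

Jun in UTC: 09:00-15:00, 15:30-18:00 (subtract 3h to convert from UTC+3).
Tara in UTC: 09:45-18:00 (subtract 1h to convert from UTC+1).
Aarav in UTC: 10:15-11:45, 12:30-14:15, 15:30-17:15 (add 1h to convert from UTC-1).
Jun ∩ Tara: 09:45-15:00, 15:30-18:00.
Jun ∩ Tara ∩ Aarav: 10:15-11:45, 12:30-14:15, 15:30-17:15.
So the common availability across everyone is 10:15-11:45, 12:30-14:15, 15:30-17:15.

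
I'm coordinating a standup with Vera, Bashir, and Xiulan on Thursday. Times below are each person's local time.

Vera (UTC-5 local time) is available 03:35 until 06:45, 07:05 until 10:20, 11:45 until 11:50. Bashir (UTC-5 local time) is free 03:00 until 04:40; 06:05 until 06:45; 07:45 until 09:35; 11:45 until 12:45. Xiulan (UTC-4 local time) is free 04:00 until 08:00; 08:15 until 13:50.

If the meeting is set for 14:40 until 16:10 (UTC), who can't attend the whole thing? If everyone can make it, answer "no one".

Vera in UTC: 08:35-11:45, 12:05-15:20, 16:45-16:50 (add 5h to convert from UTC-5).
Bashir in UTC: 08:00-09:40, 11:05-11:45, 12:45-14:35, 16:45-17:45 (add 5h to convert from UTC-5).
Xiulan in UTC: 08:00-12:00, 12:15-17:50 (add 4h to convert from UTC-4).
Vera: not fully free for 14:40-16:10. Bashir: not fully free for 14:40-16:10. Xiulan: free for 14:40-16:10.

Bashir, Vera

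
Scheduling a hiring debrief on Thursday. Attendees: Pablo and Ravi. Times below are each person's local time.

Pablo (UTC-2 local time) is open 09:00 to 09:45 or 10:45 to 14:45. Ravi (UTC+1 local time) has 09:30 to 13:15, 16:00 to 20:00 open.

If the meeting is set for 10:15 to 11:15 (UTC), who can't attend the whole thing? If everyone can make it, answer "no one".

Pablo in UTC: 11:00-11:45, 12:45-16:45 (add 2h to convert from UTC-2).
Ravi in UTC: 08:30-12:15, 15:00-19:00 (subtract 1h to convert from UTC+1).
Pablo: not fully free for 10:15-11:15. Ravi: free for 10:15-11:15.

Pablo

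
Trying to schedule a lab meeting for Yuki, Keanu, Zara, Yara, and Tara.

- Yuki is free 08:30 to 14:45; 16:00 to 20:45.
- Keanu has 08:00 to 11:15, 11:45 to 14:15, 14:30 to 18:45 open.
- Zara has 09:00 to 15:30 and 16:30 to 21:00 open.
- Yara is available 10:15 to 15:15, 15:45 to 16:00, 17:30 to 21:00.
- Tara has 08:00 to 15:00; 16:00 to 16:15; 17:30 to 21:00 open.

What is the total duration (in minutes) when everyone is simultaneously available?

Yuki ∩ Keanu: 08:30-11:15, 11:45-14:15, 14:30-14:45, 16:00-18:45.
Yuki ∩ Keanu ∩ Zara: 09:00-11:15, 11:45-14:15, 14:30-14:45, 16:30-18:45.
Yuki ∩ Keanu ∩ Zara ∩ Yara: 10:15-11:15, 11:45-14:15, 14:30-14:45, 17:30-18:45.
Yuki ∩ Keanu ∩ Zara ∩ Yara ∩ Tara: 10:15-11:15, 11:45-14:15, 14:30-14:45, 17:30-18:45.
Summing the common windows: 60 + 150 + 15 + 75 = 300 minutes.

300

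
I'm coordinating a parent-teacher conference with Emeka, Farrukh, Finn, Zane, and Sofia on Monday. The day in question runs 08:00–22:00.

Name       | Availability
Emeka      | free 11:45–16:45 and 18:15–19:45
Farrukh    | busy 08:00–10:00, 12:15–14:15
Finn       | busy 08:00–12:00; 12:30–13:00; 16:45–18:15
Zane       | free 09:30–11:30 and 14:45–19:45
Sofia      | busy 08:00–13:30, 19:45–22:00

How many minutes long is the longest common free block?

120

Emeka free: 11:45-16:45, 18:15-19:45.
Farrukh free: 10:00-12:15, 14:15-22:00 (invert busy blocks within the working day).
Finn free: 12:00-12:30, 13:00-16:45, 18:15-22:00 (invert busy blocks within the working day).
Zane free: 09:30-11:30, 14:45-19:45.
Sofia free: 13:30-19:45 (invert busy blocks within the working day).
Emeka ∩ Farrukh: 11:45-12:15, 14:15-16:45, 18:15-19:45.
Emeka ∩ Farrukh ∩ Finn: 12:00-12:15, 14:15-16:45, 18:15-19:45.
Emeka ∩ Farrukh ∩ Finn ∩ Zane: 14:45-16:45, 18:15-19:45.
Emeka ∩ Farrukh ∩ Finn ∩ Zane ∩ Sofia: 14:45-16:45, 18:15-19:45.
The longest is 14:45-16:45 at 120 minutes.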